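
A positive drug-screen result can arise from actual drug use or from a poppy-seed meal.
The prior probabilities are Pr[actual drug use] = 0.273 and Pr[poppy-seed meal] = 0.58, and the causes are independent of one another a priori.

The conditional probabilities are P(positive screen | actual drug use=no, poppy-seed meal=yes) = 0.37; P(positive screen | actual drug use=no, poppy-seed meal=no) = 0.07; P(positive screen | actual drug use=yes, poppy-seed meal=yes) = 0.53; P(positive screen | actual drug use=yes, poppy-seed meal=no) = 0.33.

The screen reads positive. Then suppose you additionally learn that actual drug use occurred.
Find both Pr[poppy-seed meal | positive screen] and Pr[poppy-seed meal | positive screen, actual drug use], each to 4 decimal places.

Pr[poppy-seed meal | positive screen] ≈ 0.8021; Pr[poppy-seed meal | positive screen, actual drug use] ≈ 0.6892

For the numerator, keep only poppy-seed meal=true terms: 0.156014 + 0.083920 = 0.239934
Denominator P(positive screen): 0.07*0.727*0.42 + 0.37*0.727*0.58 + 0.33*0.273*0.42 + 0.53*0.273*0.58 = 0.299146
P(poppy-seed meal | positive screen) = 0.239934/0.299146 ≈ 0.8021

Now also conditioning on actual drug use=true:
P(positive screen | actual drug use) = 0.33×0.42 + 0.53×0.58 = 0.138600 + 0.307400 = 0.446000
Of this, 0.307400 comes from 0.53×0.58 (the poppy-seed meal=true cases).
So P(poppy-seed meal | positive screen, actual drug use) = 0.307400/0.446000 ≈ 0.6892.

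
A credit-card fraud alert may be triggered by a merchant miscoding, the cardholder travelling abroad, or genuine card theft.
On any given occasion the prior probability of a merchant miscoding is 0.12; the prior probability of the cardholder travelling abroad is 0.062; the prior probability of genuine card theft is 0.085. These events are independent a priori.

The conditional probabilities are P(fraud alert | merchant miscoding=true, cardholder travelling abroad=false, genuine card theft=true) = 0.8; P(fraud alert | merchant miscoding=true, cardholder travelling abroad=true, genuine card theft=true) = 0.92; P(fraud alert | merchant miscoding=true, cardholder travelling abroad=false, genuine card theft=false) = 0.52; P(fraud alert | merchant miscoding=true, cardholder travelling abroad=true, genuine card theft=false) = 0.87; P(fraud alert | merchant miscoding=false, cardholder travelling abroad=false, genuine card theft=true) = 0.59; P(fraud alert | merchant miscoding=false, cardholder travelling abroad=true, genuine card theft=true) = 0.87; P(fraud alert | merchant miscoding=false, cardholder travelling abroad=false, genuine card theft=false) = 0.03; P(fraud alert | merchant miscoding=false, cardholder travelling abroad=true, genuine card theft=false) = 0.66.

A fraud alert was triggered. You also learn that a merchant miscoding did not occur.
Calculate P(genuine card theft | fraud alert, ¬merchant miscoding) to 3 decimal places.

By total probability over the 4 (cardholder travelling abroad, genuine card theft) configurations:
  P(fraud alert | ¬merchant miscoding) = 0.03·0.938·0.915 + 0.59·0.938·0.085 + 0.66·0.062·0.915 + 0.87·0.062·0.085
        = 0.025748 + 0.047041 + 0.037442 + 0.004585 = 0.114816
Keeping only the genuine card theft-present terms gives 0.051626, so
  P(genuine card theft | fraud alert, ¬merchant miscoding) = 0.051626 / 0.114816 ≈ 0.450

P(genuine card theft | fraud alert, ¬merchant miscoding) ≈ 0.450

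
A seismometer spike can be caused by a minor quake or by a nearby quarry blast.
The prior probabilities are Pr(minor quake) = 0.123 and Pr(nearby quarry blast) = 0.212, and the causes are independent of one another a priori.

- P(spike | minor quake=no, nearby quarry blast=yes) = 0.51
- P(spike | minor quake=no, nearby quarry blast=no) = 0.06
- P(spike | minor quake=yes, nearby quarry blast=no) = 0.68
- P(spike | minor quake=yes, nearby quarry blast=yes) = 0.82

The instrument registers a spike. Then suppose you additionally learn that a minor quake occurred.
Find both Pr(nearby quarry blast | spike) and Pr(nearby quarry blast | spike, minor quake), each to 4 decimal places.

Pr(nearby quarry blast | spike) ≈ 0.5197; Pr(nearby quarry blast | spike, minor quake) ≈ 0.2450

P(spike) = 0.06×0.877×0.788 + 0.51×0.877×0.212 + 0.68×0.123×0.788 + 0.82×0.123×0.212 = 0.041465 + 0.094821 + 0.065908 + 0.021382 = 0.223576
The nearby quarry blast-present share is 0.094821 + 0.021382 = 0.116203.
Hence the posterior is 0.116203/0.223576 ≈ 0.5197.

With the extra evidence:
P(spike | minor quake) = 0.68*0.788 + 0.82*0.212 = 0.535840 + 0.173840 = 0.709680
Restricting to configurations with nearby quarry blast present: 0.82*0.212 = 0.173840.
So P(nearby quarry blast | spike, minor quake) = 0.173840/0.709680 ≈ 0.2450.
Conditioning on minor quake lowers the posterior on nearby quarry blast: the classic explaining-away effect in a common-effect structure.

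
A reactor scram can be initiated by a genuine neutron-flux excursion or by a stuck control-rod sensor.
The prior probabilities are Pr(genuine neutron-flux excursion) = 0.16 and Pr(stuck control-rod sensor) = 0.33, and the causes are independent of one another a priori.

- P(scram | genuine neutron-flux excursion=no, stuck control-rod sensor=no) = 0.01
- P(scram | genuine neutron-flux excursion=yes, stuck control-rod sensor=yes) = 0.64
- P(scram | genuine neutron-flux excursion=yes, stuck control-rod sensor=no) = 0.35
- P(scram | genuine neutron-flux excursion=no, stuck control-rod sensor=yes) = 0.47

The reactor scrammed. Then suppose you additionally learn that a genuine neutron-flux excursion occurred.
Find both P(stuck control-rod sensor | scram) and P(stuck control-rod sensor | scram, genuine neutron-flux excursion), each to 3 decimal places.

Sum P(scram|·) weighted by the priors over the 4 (genuine neutron-flux excursion, stuck control-rod sensor) configurations:
  P(scram) = 0.01·0.84·0.67 + 0.47·0.84·0.33 + 0.35·0.16·0.67 + 0.64·0.16·0.33
        = 0.005628 + 0.130284 + 0.037520 + 0.033792 = 0.207224
Configurations with stuck control-rod sensor contribute 0.164076, so
  P(stuck control-rod sensor | scram) = 0.164076 / 0.207224 ≈ 0.792

Now condition on the additional information:
P(scram | genuine neutron-flux excursion) = 0.35×0.67 + 0.64×0.33 = 0.234500 + 0.211200 = 0.445700
The stuck control-rod sensor-present share is 0.64×0.33 = 0.211200.
So P(stuck control-rod sensor | scram, genuine neutron-flux excursion) = 0.211200/0.445700 ≈ 0.474.
This is intercausal reasoning (explaining away): once genuine neutron-flux excursion accounts for the scram, stuck control-rod sensor becomes less likely.

P(stuck control-rod sensor | scram) ≈ 0.792; P(stuck control-rod sensor | scram, genuine neutron-flux excursion) ≈ 0.474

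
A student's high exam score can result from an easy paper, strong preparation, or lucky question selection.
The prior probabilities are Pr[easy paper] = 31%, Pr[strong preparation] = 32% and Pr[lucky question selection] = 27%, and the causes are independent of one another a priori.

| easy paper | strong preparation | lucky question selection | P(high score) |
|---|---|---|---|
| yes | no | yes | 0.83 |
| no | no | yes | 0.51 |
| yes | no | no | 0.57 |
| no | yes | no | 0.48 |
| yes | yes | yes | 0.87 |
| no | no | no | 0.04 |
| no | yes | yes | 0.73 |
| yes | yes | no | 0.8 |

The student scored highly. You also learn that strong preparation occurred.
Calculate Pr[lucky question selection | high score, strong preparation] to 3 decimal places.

By total probability over the 4 (easy paper, lucky question selection) configurations:
  P(high score | strong preparation) = 0.48*0.69*0.73 + 0.73*0.69*0.27 + 0.8*0.31*0.73 + 0.87*0.31*0.27
        = 0.241776 + 0.135999 + 0.181040 + 0.072819 = 0.631634
The terms with lucky question selection present sum to 0.208818, so
  P(lucky question selection | high score, strong preparation) = 0.208818 / 0.631634 ≈ 0.331

Pr[lucky question selection | high score, strong preparation] ≈ 0.331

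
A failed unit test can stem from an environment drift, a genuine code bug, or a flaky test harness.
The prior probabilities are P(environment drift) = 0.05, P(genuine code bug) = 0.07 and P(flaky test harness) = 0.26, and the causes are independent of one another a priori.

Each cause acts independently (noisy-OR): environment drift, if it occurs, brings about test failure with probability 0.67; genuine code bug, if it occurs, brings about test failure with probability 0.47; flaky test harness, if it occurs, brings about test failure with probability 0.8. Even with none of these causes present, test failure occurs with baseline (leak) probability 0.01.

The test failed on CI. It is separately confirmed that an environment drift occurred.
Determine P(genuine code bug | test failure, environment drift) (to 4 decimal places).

Under noisy-OR, P(test failure | causes) = 1 − (1−0.01)·∏(1−qᵢ) over the active causes.
P(test failure | environment drift) = 0.6733·0.93·0.74 + 0.93466·0.93·0.26 + 0.826849·0.07·0.74 + 0.96537·0.07·0.26 = 0.463365 + 0.226001 + 0.042831 + 0.017570 = 0.749767
Of this, 0.060401 comes from 0.042831 + 0.017570 (the genuine code bug=true cases).
P(genuine code bug | test failure, environment drift) = 0.060401 / 0.749767 ≈ 0.0806

P(genuine code bug | test failure, environment drift) ≈ 0.0806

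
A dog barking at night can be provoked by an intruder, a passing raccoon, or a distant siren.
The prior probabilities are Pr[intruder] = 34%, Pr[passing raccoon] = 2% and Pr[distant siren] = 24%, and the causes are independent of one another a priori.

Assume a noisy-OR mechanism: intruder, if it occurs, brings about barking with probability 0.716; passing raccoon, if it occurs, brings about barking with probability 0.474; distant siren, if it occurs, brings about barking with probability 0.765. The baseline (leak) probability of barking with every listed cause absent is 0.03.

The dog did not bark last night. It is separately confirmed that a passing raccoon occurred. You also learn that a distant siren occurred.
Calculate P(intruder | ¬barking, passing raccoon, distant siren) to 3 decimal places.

Under noisy-OR, P(barking | causes) = 1 − (1−0.03)·∏(1−qᵢ) over the active causes.
By total probability over both values of intruder:
  P(¬barking | passing raccoon, distant siren) = 0.119902·0.66 + 0.034052·0.34
        = 0.079135 + 0.011578 = 0.090713
Configurations with intruder contribute 0.011578, so
  P(intruder | ¬barking, passing raccoon, distant siren) = 0.011578 / 0.090713 ≈ 0.128

P(intruder | ¬barking, passing raccoon, distant siren) ≈ 0.128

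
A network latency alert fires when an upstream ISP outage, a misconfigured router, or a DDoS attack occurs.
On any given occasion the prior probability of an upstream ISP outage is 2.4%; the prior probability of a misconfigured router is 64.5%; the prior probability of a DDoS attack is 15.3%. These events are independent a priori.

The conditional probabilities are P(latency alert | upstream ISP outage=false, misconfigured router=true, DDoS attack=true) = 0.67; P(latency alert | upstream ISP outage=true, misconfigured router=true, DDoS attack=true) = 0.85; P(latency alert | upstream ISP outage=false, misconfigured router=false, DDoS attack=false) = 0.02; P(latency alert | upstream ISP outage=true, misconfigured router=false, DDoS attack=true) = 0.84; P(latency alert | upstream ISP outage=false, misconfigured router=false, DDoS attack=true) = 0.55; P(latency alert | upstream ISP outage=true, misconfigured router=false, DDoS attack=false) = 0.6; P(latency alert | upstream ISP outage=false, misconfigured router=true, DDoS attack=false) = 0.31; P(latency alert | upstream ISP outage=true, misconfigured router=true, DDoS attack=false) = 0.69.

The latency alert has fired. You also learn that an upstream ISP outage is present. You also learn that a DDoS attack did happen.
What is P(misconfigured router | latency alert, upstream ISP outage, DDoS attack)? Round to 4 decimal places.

P(latency alert | upstream ISP outage, DDoS attack) = 0.84×0.355 + 0.85×0.645 = 0.298200 + 0.548250 = 0.846450
Of this, 0.548250 comes from 0.85×0.645 (the misconfigured router=true cases).
So P(misconfigured router | latency alert, upstream ISP outage, DDoS attack) = 0.548250/0.846450 ≈ 0.6477.

P(misconfigured router | latency alert, upstream ISP outage, DDoS attack) ≈ 0.6477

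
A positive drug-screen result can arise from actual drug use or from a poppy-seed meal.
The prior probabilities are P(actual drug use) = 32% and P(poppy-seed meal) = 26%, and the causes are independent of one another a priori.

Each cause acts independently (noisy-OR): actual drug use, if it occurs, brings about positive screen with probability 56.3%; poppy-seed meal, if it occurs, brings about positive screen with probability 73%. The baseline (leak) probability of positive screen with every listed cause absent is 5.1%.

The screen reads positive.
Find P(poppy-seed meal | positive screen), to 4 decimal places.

P(poppy-seed meal | positive screen) ≈ 0.5556

Under noisy-OR, P(positive screen | causes) = 1 − (1−0.051)·∏(1−qᵢ) over the active causes.
P(positive screen) = 0.051*0.68*0.74 + 0.74377*0.68*0.26 + 0.585287*0.32*0.74 + 0.888027*0.32*0.26 = 0.025663 + 0.131499 + 0.138596 + 0.073884 = 0.369642
Of this, 0.205383 comes from 0.131499 + 0.073884 (the poppy-seed meal=true cases).
So P(poppy-seed meal | positive screen) = 0.205383/0.369642 ≈ 0.5556.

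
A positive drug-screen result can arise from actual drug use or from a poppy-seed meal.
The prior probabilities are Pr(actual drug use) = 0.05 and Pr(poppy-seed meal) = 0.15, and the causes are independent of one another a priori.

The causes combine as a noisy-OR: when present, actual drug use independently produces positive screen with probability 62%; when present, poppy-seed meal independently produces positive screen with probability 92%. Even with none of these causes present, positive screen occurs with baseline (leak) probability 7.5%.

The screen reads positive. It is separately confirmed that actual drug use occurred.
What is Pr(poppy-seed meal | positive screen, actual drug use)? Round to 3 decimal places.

Under noisy-OR, P(positive screen | causes) = 1 − (1−0.075)·∏(1−qᵢ) over the active causes.
P(positive screen | actual drug use) = 0.6485*0.85 + 0.97188*0.15 = 0.551225 + 0.145782 = 0.697007
The poppy-seed meal-present share is 0.97188*0.15 = 0.145782.
Hence the posterior is 0.145782/0.697007 ≈ 0.209.

Pr(poppy-seed meal | positive screen, actual drug use) ≈ 0.209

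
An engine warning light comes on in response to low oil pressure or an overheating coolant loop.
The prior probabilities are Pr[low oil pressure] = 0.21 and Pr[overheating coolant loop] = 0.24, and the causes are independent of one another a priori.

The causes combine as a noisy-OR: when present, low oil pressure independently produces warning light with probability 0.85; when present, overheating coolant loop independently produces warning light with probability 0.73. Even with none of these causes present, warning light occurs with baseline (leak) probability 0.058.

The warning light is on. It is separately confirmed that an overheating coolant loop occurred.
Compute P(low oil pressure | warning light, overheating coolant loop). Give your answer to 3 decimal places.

P(low oil pressure | warning light, overheating coolant loop) ≈ 0.255

Under noisy-OR, P(warning light | causes) = 1 − (1−0.058)·∏(1−qᵢ) over the active causes.
Weight on low oil pressure=true, given the evidence: 0.961849·0.21 = 0.201988
The normalizing constant is 0.74566·0.79 + 0.961849·0.21 = 0.791059
P(low oil pressure | warning light, overheating coolant loop) = 0.201988/0.791059 ≈ 0.255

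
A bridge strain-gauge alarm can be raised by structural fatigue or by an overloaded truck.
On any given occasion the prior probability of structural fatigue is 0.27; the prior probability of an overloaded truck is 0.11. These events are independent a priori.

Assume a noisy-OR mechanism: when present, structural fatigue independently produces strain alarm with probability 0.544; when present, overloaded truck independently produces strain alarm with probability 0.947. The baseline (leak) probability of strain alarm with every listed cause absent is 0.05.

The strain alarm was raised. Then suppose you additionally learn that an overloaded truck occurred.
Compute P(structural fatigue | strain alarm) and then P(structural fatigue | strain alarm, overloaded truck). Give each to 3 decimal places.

Under noisy-OR, P(strain alarm | causes) = 1 − (1−0.05)·∏(1−qᵢ) over the active causes.
Enumerate the 4 (structural fatigue, overloaded truck) configurations and weight by the priors:
  P(strain alarm) = 0.05·0.73·0.89 + 0.94965·0.73·0.11 + 0.5668·0.27·0.89 + 0.97704·0.27·0.11
        = 0.032485 + 0.076257 + 0.136202 + 0.029018 = 0.273962
Configurations with structural fatigue contribute 0.165220, so
  P(structural fatigue | strain alarm) = 0.165220 / 0.273962 ≈ 0.603

With the extra evidence:
By total probability over both values of structural fatigue:
  P(strain alarm | overloaded truck) = 0.94965×0.73 + 0.97704×0.27
        = 0.693244 + 0.263801 = 0.957045
Configurations with structural fatigue contribute 0.263801, so
  P(structural fatigue | strain alarm, overloaded truck) = 0.263801 / 0.957045 ≈ 0.276
Conditioning on overloaded truck lowers the posterior on structural fatigue: the classic explaining-away effect in a common-effect structure.

P(structural fatigue | strain alarm) ≈ 0.603; P(structural fatigue | strain alarm, overloaded truck) ≈ 0.276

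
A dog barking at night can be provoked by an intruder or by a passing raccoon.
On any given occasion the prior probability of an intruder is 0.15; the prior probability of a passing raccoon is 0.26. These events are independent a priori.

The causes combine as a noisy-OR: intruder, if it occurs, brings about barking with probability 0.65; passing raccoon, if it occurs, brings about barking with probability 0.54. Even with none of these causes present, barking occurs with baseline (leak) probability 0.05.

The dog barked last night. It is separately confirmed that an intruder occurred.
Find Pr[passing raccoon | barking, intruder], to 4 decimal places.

Pr[passing raccoon | barking, intruder] ≈ 0.3084

Under noisy-OR, P(barking | causes) = 1 − (1−0.05)·∏(1−qᵢ) over the active causes.
P(barking | intruder) = 0.6675*0.74 + 0.84705*0.26 = 0.493950 + 0.220233 = 0.714183
Of this, 0.220233 comes from 0.84705*0.26 (the passing raccoon=true cases).
So P(passing raccoon | barking, intruder) = 0.220233/0.714183 ≈ 0.3084.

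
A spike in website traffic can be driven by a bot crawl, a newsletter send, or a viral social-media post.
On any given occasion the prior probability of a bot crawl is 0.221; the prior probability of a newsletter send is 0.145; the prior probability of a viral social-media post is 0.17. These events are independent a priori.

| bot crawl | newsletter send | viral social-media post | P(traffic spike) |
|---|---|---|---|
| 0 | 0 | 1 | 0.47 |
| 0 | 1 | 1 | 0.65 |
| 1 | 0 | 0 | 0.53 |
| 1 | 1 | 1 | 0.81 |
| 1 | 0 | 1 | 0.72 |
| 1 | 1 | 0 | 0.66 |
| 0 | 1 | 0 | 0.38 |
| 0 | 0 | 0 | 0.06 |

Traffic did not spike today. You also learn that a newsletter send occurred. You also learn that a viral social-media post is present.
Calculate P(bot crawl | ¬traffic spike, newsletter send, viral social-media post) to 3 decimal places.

Numerator (weight on configurations with bot crawl): 0.19×0.221 = 0.041990
Denominator P(¬traffic spike | newsletter send, viral social-media post): 0.35×0.779 + 0.19×0.221 = 0.314640
P(bot crawl | ¬traffic spike, newsletter send, viral social-media post) = 0.041990/0.314640 ≈ 0.133

P(bot crawl | ¬traffic spike, newsletter send, viral social-media post) ≈ 0.133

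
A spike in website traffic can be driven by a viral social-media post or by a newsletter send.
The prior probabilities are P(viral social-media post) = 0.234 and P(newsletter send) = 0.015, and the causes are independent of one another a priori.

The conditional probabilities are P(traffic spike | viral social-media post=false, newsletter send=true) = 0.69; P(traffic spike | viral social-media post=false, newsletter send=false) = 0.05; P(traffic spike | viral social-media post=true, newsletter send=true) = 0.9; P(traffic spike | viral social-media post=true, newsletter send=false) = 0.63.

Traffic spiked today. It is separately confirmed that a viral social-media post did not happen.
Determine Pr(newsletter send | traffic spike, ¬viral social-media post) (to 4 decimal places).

Pr(newsletter send | traffic spike, ¬viral social-media post) ≈ 0.1737

Enumerate both values of newsletter send and weight by the priors:
  P(traffic spike | ¬viral social-media post) = 0.05×0.985 + 0.69×0.015
        = 0.049250 + 0.010350 = 0.059600
Keeping only the newsletter send-present terms gives 0.010350, so
  P(newsletter send | traffic spike, ¬viral social-media post) = 0.010350 / 0.059600 ≈ 0.1737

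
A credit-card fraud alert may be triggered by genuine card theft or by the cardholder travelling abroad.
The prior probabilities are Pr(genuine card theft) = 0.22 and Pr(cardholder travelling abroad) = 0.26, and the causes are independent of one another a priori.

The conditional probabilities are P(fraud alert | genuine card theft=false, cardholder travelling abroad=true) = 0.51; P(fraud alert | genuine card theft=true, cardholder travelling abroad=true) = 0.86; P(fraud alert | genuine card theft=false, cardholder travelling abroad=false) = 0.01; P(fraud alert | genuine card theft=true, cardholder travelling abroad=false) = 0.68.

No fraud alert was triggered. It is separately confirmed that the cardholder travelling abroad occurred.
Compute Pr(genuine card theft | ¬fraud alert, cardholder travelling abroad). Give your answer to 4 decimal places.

Pr(genuine card theft | ¬fraud alert, cardholder travelling abroad) ≈ 0.0746

Sum P(¬fraud alert|·) weighted by the priors over both values of genuine card theft:
  P(¬fraud alert | cardholder travelling abroad) = 0.49*0.78 + 0.14*0.22
        = 0.382200 + 0.030800 = 0.413000
The terms with genuine card theft present sum to 0.030800, so
  P(genuine card theft | ¬fraud alert, cardholder travelling abroad) = 0.030800 / 0.413000 ≈ 0.0746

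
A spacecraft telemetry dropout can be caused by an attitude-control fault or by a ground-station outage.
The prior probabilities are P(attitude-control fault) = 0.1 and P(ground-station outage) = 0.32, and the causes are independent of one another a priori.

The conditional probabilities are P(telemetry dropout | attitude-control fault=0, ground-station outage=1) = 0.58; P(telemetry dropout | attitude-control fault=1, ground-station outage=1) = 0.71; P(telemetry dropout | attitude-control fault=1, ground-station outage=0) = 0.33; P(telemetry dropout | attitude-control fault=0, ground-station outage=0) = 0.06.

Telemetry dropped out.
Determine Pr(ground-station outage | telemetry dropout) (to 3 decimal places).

P(telemetry dropout) = 0.06×0.9×0.68 + 0.58×0.9×0.32 + 0.33×0.1×0.68 + 0.71×0.1×0.32 = 0.036720 + 0.167040 + 0.022440 + 0.022720 = 0.248920
Restricting to configurations with ground-station outage present: 0.167040 + 0.022720 = 0.189760.
So P(ground-station outage | telemetry dropout) = 0.189760/0.248920 ≈ 0.762.

Pr(ground-station outage | telemetry dropout) ≈ 0.762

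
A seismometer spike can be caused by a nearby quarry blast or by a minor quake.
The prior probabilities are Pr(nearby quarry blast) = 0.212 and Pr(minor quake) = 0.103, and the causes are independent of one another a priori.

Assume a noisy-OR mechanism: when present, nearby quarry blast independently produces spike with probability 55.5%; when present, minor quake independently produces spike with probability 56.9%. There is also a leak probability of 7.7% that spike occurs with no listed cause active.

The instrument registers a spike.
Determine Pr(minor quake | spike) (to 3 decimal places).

Pr(minor quake | spike) ≈ 0.286

Under noisy-OR, P(spike | causes) = 1 − (1−0.077)·∏(1−qᵢ) over the active causes.
For the numerator, keep only minor quake=true terms: 0.048876 + 0.017970 = 0.066846
Denominator P(spike): 0.077·0.788·0.897 + 0.602187·0.788·0.103 + 0.589265·0.212·0.897 + 0.822973·0.212·0.103 = 0.233329
P(minor quake | spike) = 0.066846/0.233329 ≈ 0.286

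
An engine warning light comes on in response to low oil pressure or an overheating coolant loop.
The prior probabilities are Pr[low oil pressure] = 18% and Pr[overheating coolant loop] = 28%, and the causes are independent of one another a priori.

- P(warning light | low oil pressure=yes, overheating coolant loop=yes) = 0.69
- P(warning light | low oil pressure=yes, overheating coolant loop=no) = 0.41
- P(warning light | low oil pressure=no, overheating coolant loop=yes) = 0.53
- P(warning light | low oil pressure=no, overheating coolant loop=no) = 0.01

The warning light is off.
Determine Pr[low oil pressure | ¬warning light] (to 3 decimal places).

Weight on low oil pressure=true, given the evidence: 0.076464 + 0.015624 = 0.092088
Normalizer over all consistent configurations: 0.99*0.82*0.72 + 0.47*0.82*0.28 + 0.59*0.18*0.72 + 0.31*0.18*0.28 = 0.784496
P(low oil pressure | ¬warning light) = 0.092088/0.784496 ≈ 0.117

Pr[low oil pressure | ¬warning light] ≈ 0.117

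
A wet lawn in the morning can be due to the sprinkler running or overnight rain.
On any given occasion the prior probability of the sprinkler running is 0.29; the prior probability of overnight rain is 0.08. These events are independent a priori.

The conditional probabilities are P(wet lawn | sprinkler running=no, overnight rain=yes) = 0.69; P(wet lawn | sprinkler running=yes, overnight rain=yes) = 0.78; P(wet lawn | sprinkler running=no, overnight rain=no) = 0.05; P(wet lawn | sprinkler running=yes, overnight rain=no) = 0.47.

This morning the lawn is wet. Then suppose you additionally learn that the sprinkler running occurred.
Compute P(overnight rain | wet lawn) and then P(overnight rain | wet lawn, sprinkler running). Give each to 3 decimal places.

P(overnight rain | wet lawn) ≈ 0.266; P(overnight rain | wet lawn, sprinkler running) ≈ 0.126

P(wet lawn) = 0.05×0.71×0.92 + 0.69×0.71×0.08 + 0.47×0.29×0.92 + 0.78×0.29×0.08 = 0.032660 + 0.039192 + 0.125396 + 0.018096 = 0.215344
Of this, 0.057288 comes from 0.039192 + 0.018096 (the overnight rain=true cases).
P(overnight rain | wet lawn) = 0.057288 / 0.215344 ≈ 0.266

With the extra evidence:
By total probability over both values of overnight rain:
  P(wet lawn | sprinkler running) = 0.47×0.92 + 0.78×0.08
        = 0.432400 + 0.062400 = 0.494800
Configurations with overnight rain contribute 0.062400, so
  P(overnight rain | wet lawn, sprinkler running) = 0.062400 / 0.494800 ≈ 0.126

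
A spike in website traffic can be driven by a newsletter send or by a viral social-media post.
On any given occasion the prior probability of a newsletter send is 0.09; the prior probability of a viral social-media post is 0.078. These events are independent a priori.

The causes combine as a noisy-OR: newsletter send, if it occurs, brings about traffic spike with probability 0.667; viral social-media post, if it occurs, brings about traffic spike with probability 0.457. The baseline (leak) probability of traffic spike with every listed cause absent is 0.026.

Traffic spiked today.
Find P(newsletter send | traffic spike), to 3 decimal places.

Under noisy-OR, P(traffic spike | causes) = 1 − (1−0.026)·∏(1−qᵢ) over the active causes.
Weight on newsletter send=true, given the evidence: 0.056066 + 0.005784 = 0.061850
The normalizing constant is 0.026×0.91×0.922 + 0.471118×0.91×0.078 + 0.675658×0.09×0.922 + 0.823882×0.09×0.078 = 0.117105
Posterior = 0.061850 / 0.117105 ≈ 0.528

P(newsletter send | traffic spike) ≈ 0.528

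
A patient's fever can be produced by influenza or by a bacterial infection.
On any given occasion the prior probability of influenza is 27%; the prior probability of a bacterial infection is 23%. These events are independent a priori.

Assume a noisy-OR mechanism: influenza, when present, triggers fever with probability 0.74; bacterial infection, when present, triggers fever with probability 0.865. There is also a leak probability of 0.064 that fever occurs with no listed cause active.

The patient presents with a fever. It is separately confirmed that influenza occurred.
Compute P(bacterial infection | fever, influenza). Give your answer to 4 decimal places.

P(bacterial infection | fever, influenza) ≈ 0.2763

Under noisy-OR, P(fever | causes) = 1 − (1−0.064)·∏(1−qᵢ) over the active causes.
For the numerator, keep only bacterial infection=true terms: 0.967146*0.23 = 0.222444
The normalizing constant is 0.75664*0.77 + 0.967146*0.23 = 0.805057
Posterior = 0.222444 / 0.805057 ≈ 0.2763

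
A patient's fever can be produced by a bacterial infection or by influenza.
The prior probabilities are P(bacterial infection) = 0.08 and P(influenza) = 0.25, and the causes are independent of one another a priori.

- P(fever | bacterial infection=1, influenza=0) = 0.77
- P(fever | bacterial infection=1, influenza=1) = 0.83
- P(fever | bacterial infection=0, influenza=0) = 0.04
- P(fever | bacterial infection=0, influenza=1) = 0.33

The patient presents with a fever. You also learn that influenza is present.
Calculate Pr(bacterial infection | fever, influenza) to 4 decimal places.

Pr(bacterial infection | fever, influenza) ≈ 0.1795

For the numerator, keep only bacterial infection=true terms: 0.83*0.08 = 0.066400
Normalizer over all consistent configurations: 0.33*0.92 + 0.83*0.08 = 0.370000
P(bacterial infection | fever, influenza) = 0.066400/0.370000 ≈ 0.1795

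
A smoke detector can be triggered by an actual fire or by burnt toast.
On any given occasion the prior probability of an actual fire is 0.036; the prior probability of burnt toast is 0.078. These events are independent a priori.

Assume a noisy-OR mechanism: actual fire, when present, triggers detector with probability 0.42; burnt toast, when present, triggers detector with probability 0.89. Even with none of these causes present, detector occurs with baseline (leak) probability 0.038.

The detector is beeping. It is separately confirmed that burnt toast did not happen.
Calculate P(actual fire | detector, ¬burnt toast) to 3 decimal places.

P(actual fire | detector, ¬burnt toast) ≈ 0.303

Under noisy-OR, P(detector | causes) = 1 − (1−0.038)·∏(1−qᵢ) over the active causes.
P(detector | ¬burnt toast) = 0.038·0.964 + 0.44204·0.036 = 0.036632 + 0.015913 = 0.052545
Restricting to configurations with actual fire present: 0.44204·0.036 = 0.015913.
So P(actual fire | detector, ¬burnt toast) = 0.015913/0.052545 ≈ 0.303.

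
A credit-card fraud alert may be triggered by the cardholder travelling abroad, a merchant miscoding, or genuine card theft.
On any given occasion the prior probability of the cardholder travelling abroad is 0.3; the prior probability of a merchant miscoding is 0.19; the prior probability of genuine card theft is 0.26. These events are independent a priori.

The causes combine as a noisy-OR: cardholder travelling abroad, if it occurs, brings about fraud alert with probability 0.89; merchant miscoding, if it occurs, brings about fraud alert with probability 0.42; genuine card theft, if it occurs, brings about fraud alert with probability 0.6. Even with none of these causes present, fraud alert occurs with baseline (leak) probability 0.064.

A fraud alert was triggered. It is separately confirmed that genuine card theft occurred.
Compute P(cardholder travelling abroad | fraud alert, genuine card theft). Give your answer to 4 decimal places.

Under noisy-OR, P(fraud alert | causes) = 1 − (1−0.064)·∏(1−qᵢ) over the active causes.
Enumerate the 4 (cardholder travelling abroad, merchant miscoding) configurations and weight by the priors:
  P(fraud alert | genuine card theft) = 0.6256*0.7*0.81 + 0.782848*0.7*0.19 + 0.958816*0.3*0.81 + 0.976113*0.3*0.19
        = 0.354715 + 0.104119 + 0.232992 + 0.055638 = 0.747464
The terms with cardholder travelling abroad present sum to 0.288630, so
  P(cardholder travelling abroad | fraud alert, genuine card theft) = 0.288630 / 0.747464 ≈ 0.3861

P(cardholder travelling abroad | fraud alert, genuine card theft) ≈ 0.3861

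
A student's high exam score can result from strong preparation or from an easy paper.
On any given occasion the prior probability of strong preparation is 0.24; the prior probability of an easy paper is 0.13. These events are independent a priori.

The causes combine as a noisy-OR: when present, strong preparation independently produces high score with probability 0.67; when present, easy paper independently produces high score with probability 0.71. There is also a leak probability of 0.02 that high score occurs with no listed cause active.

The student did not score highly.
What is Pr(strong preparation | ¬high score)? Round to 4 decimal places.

Pr(strong preparation | ¬high score) ≈ 0.0944

Under noisy-OR, P(high score | causes) = 1 − (1−0.02)·∏(1−qᵢ) over the active causes.
Enumerate the 4 (strong preparation, easy paper) configurations and weight by the priors:
  P(¬high score) = 0.98×0.76×0.87 + 0.2842×0.76×0.13 + 0.3234×0.24×0.87 + 0.093786×0.24×0.13
        = 0.647976 + 0.028079 + 0.067526 + 0.002926 = 0.746507
The terms with strong preparation present sum to 0.070452, so
  P(strong preparation | ¬high score) = 0.070452 / 0.746507 ≈ 0.0944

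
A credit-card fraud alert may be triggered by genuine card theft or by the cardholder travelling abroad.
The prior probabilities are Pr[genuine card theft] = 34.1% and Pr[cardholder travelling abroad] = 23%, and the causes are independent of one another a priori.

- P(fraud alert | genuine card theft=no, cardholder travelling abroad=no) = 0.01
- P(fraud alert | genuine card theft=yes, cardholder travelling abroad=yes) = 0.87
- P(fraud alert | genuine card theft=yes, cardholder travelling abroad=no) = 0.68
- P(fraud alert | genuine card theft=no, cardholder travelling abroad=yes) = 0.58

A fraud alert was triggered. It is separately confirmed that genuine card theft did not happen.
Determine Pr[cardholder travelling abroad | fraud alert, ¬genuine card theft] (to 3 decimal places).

Enumerate both values of cardholder travelling abroad and weight by the priors:
  P(fraud alert | ¬genuine card theft) = 0.01×0.77 + 0.58×0.23
        = 0.007700 + 0.133400 = 0.141100
Keeping only the cardholder travelling abroad-present terms gives 0.133400, so
  P(cardholder travelling abroad | fraud alert, ¬genuine card theft) = 0.133400 / 0.141100 ≈ 0.945

Pr[cardholder travelling abroad | fraud alert, ¬genuine card theft] ≈ 0.945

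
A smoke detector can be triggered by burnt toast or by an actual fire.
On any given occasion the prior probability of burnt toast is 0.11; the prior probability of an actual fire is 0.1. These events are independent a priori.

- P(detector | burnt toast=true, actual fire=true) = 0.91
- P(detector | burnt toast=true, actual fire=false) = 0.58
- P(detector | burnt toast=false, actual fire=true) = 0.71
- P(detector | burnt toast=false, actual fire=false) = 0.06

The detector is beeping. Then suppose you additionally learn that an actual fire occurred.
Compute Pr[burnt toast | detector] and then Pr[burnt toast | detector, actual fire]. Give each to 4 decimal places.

Pr[burnt toast | detector] ≈ 0.3774; Pr[burnt toast | detector, actual fire] ≈ 0.1367

Enumerate the 4 (burnt toast, actual fire) configurations and weight by the priors:
  P(detector) = 0.06*0.89*0.9 + 0.71*0.89*0.1 + 0.58*0.11*0.9 + 0.91*0.11*0.1
        = 0.048060 + 0.063190 + 0.057420 + 0.010010 = 0.178680
The terms with burnt toast present sum to 0.067430, so
  P(burnt toast | detector) = 0.067430 / 0.178680 ≈ 0.3774

Now condition on the additional information:
P(detector | actual fire) = 0.71·0.89 + 0.91·0.11 = 0.631900 + 0.100100 = 0.732000
Restricting to configurations with burnt toast present: 0.91·0.11 = 0.100100.
Hence the posterior is 0.100100/0.732000 ≈ 0.1367.
Conditioning on actual fire lowers the posterior on burnt toast: the classic explaining-away effect in a common-effect structure.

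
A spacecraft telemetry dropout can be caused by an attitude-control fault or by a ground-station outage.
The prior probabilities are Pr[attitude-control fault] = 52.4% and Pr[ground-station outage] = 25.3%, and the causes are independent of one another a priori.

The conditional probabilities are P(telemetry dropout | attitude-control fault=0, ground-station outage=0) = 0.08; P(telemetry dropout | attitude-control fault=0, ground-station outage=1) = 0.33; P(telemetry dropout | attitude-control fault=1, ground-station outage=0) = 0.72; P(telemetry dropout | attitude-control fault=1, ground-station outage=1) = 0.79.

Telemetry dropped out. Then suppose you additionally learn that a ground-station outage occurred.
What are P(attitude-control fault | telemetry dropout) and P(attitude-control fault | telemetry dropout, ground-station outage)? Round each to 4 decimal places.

P(attitude-control fault | telemetry dropout) ≈ 0.8501; P(attitude-control fault | telemetry dropout, ground-station outage) ≈ 0.7249

Sum P(telemetry dropout|·) weighted by the priors over the 4 (attitude-control fault, ground-station outage) configurations:
  P(telemetry dropout) = 0.08*0.476*0.747 + 0.33*0.476*0.253 + 0.72*0.524*0.747 + 0.79*0.524*0.253
        = 0.028446 + 0.039741 + 0.281828 + 0.104732 = 0.454747
The terms with attitude-control fault present sum to 0.386560, so
  P(attitude-control fault | telemetry dropout) = 0.386560 / 0.454747 ≈ 0.8501

With the extra evidence:
Enumerate both values of attitude-control fault and weight by the priors:
  P(telemetry dropout | ground-station outage) = 0.33×0.476 + 0.79×0.524
        = 0.157080 + 0.413960 = 0.571040
Keeping only the attitude-control fault-present terms gives 0.413960, so
  P(attitude-control fault | telemetry dropout, ground-station outage) = 0.413960 / 0.571040 ≈ 0.7249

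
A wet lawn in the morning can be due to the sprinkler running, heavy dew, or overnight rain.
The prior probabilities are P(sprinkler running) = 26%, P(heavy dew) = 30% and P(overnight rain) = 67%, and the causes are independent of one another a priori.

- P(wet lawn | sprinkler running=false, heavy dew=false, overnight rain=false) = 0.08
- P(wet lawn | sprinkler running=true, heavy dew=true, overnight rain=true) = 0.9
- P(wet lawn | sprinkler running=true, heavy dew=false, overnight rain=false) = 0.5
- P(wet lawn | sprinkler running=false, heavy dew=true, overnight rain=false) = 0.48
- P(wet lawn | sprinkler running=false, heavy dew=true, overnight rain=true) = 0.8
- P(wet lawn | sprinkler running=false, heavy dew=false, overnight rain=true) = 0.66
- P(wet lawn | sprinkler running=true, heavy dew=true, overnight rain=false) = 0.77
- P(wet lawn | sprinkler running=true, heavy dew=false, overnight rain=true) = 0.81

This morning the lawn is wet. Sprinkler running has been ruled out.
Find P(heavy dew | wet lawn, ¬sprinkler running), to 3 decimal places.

Weight on heavy dew=true, given the evidence: 0.047520 + 0.160800 = 0.208320
Normalizer over all consistent configurations: 0.08*0.7*0.33 + 0.66*0.7*0.67 + 0.48*0.3*0.33 + 0.8*0.3*0.67 = 0.536340
P(heavy dew | wet lawn, ¬sprinkler running) = 0.208320/0.536340 ≈ 0.388

P(heavy dew | wet lawn, ¬sprinkler running) ≈ 0.388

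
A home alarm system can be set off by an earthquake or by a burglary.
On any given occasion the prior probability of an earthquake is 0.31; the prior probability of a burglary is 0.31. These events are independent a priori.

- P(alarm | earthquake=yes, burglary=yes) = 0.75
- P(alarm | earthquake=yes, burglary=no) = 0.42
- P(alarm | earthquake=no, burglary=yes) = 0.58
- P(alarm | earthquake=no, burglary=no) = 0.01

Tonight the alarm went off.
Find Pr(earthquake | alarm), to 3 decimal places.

P(alarm) = 0.01·0.69·0.69 + 0.58·0.69·0.31 + 0.42·0.31·0.69 + 0.75·0.31·0.31 = 0.004761 + 0.124062 + 0.089838 + 0.072075 = 0.290736
The earthquake-present share is 0.089838 + 0.072075 = 0.161913.
Hence the posterior is 0.161913/0.290736 ≈ 0.557.

Pr(earthquake | alarm) ≈ 0.557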